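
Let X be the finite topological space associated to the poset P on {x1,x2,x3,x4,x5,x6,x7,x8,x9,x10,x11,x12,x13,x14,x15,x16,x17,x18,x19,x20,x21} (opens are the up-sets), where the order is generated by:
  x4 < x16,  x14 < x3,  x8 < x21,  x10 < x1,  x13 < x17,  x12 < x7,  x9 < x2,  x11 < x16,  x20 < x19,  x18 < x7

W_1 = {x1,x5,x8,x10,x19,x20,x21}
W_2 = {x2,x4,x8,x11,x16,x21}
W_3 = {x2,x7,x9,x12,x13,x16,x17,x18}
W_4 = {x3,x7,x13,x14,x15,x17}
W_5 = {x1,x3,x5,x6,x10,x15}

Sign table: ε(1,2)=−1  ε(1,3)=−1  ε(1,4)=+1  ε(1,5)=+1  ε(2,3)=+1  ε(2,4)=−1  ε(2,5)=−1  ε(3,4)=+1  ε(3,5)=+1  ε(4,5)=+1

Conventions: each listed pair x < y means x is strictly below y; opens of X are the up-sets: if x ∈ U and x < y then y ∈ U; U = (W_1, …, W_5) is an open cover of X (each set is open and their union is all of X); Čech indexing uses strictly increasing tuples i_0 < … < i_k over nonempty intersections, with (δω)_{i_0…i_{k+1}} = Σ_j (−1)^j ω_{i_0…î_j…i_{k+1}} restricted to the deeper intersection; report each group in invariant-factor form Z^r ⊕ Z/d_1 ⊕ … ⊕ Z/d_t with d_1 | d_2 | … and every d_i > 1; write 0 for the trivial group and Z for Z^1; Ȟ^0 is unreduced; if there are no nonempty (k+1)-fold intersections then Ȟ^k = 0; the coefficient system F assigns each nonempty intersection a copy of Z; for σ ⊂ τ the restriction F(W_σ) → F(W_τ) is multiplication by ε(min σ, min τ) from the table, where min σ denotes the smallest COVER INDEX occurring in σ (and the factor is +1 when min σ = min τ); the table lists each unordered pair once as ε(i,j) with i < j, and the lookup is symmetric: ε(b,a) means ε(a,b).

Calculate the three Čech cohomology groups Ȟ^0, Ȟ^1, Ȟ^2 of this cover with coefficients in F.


intersection data:
  W12={x8,x21} W15={x1,x5,x10} W23={x2,x16} W34={x7,x13,x17} W45={x3,x15}
C dims 5,5; δ0: rk 5, SNF 1^4·2
Ȟ^0 = (5 − 5) − 0 = 0, so Ȟ^0 ≅ 0
Ȟ^1 = (5 − 0) − 5 = 0 plus torsion [2], so Ȟ^1 ≅ Z/2
Ȟ^2 = (0 − 0) − 0 = 0, so Ȟ^2 ≅ 0

Ȟ^0 ≅ 0,  Ȟ^1 ≅ Z/2,  Ȟ^2 ≅ 0


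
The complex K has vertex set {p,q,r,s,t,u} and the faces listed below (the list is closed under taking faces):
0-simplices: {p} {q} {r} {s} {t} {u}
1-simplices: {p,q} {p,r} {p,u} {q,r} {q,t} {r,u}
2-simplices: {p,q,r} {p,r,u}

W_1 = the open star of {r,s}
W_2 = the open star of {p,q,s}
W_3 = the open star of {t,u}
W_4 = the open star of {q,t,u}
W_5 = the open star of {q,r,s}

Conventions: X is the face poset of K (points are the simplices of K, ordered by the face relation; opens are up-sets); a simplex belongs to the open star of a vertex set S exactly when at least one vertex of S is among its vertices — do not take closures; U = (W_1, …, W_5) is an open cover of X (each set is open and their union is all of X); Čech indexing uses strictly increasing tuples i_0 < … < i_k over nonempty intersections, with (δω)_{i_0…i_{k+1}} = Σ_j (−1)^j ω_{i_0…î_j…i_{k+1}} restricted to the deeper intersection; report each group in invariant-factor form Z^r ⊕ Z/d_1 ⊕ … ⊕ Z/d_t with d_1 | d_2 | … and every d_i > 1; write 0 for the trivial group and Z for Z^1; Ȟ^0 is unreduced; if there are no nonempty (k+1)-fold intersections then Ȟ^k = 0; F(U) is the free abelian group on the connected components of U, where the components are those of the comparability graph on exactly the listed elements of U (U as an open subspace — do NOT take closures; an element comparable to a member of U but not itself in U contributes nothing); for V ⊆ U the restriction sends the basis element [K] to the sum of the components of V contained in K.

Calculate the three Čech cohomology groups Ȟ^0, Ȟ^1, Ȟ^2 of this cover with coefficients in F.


Ȟ^0 ≅ Z^2; Ȟ^1 ≅ 0; Ȟ^2 ≅ 0

nerve of the cover:
  W1={{r},{s},{p,r},{q,r},{r,u},{p,q,r},{p,r,u}} W2={{p},{q},{s},{p,q},{p,r},{p,u},{q,r},{q,t},{p,q,r},{p,r,u}} W3={{t},{u},{p,u},{q,t},{r,u},{p,r,u}} W4={{q},{t},{u},{p,q},{p,u},{q,r},{q,t},{r,u},{p,q,r},{p,r,u}} W5={{q},{r},{s},{p,q},{p,r},{q,r},{q,t},{r,u},{p,q,r},{p,r,u}}
  W12={{s},{p,r},{q,r},{p,q,r},{p,r,u}} W13={{r,u},{p,r,u}} W14={{q,r},{r,u},{p,q,r},{p,r,u}} W15={{r},{s},{p,r},{q,r},{r,u},{p,q,r},{p,r,u}} W23={{p,u},{q,t},{p,r,u}} W24={{q},{p,q},{p,u},{q,r},{q,t},{p,q,r},{p,r,u}} W25={{q},{s},{p,q},{p,r},{q,r},{q,t},{p,q,r},{p,r,u}} W34={{t},{u},{p,u},{q,t},{r,u},{p,r,u}} W35={{q,t},{r,u},{p,r,u}} W45={{q},{p,q},{q,r},{q,t},{r,u},{p,q,r},{p,r,u}}
  W123={{p,r,u}} W124={{q,r},{p,q,r},{p,r,u}} W125={{s},{p,r},{q,r},{p,q,r},{p,r,u}} W134={{r,u},{p,r,u}} W135={{r,u},{p,r,u}} W145={{q,r},{r,u},{p,q,r},{p,r,u}} W234={{p,u},{q,t},{p,r,u}} W235={{q,t},{p,r,u}} W245={{q},{p,q},{q,r},{q,t},{p,q,r},{p,r,u}} W345={{q,t},{r,u},{p,r,u}}
  W1234={{p,r,u}} W1235={{p,r,u}} W1245={{q,r},{p,q,r},{p,r,u}} W1345={{r,u},{p,r,u}} W2345={{q,t},{p,r,u}}
  W12345={{p,r,u}}
components per intersection:
  W1: {{r},{p,r},{q,r},{r,u},{p,q,r},{p,r,u}} {{s}}
  W2: {{p},{q},{p,q},{p,r},{p,u},{q,r},{q,t},{p,q,r},{p,r,u}} {{s}}
  W3: {{t},{q,t}} {{u},{p,u},{r,u},{p,r,u}}
  W4: {{q},{t},{p,q},{q,r},{q,t},{p,q,r}} {{u},{p,u},{r,u},{p,r,u}}
  W5: {{q},{r},{p,q},{p,r},{q,r},{q,t},{r,u},{p,q,r},{p,r,u}} {{s}}
  W12: {{s}} {{p,r},{q,r},{p,q,r},{p,r,u}}
  W13: {{r,u},{p,r,u}}
  W14: {{q,r},{p,q,r}} {{r,u},{p,r,u}}
  W15: {{r},{p,r},{q,r},{r,u},{p,q,r},{p,r,u}} {{s}}
  W23: {{p,u},{p,r,u}} {{q,t}}
  W24: {{q},{p,q},{q,r},{q,t},{p,q,r}} {{p,u},{p,r,u}}
  W25: {{q},{p,q},{p,r},{q,r},{q,t},{p,q,r},{p,r,u}} {{s}}
  W34: {{t},{q,t}} {{u},{p,u},{r,u},{p,r,u}}
  W35: {{q,t}} {{r,u},{p,r,u}}
  W45: {{q},{p,q},{q,r},{q,t},{p,q,r}} {{r,u},{p,r,u}}
  W123: {{p,r,u}}
  W124: {{q,r},{p,q,r}} {{p,r,u}}
  W125: {{s}} {{p,r},{q,r},{p,q,r},{p,r,u}}
  W134: {{r,u},{p,r,u}}
  W135: {{r,u},{p,r,u}}
  W145: {{q,r},{p,q,r}} {{r,u},{p,r,u}}
  W234: {{p,u},{p,r,u}} {{q,t}}
  W235: {{q,t}} {{p,r,u}}
  W245: {{q},{p,q},{q,r},{q,t},{p,q,r}} {{p,r,u}}
  W345: {{q,t}} {{r,u},{p,r,u}}
  W1234: {{p,r,u}}
  W1235: {{p,r,u}}
  W1245: {{q,r},{p,q,r}} {{p,r,u}}
  W1345: {{r,u},{p,r,u}}
  W2345: {{q,t}} {{p,r,u}}
  W12345: {{p,r,u}}
C dims 10,19,17,7; δ0: rk 8, SNF 1^8; δ1: rk 11, SNF 1^11; δ2: rk 6, SNF 1^6
Ȟ^0 = (10 − 8) − 0 = 2, so Ȟ^0 ≅ Z^2
Ȟ^1 = (19 − 11) − 8 = 0, so Ȟ^1 ≅ 0
Ȟ^2 = (17 − 6) − 11 = 0, so Ȟ^2 ≅ 0


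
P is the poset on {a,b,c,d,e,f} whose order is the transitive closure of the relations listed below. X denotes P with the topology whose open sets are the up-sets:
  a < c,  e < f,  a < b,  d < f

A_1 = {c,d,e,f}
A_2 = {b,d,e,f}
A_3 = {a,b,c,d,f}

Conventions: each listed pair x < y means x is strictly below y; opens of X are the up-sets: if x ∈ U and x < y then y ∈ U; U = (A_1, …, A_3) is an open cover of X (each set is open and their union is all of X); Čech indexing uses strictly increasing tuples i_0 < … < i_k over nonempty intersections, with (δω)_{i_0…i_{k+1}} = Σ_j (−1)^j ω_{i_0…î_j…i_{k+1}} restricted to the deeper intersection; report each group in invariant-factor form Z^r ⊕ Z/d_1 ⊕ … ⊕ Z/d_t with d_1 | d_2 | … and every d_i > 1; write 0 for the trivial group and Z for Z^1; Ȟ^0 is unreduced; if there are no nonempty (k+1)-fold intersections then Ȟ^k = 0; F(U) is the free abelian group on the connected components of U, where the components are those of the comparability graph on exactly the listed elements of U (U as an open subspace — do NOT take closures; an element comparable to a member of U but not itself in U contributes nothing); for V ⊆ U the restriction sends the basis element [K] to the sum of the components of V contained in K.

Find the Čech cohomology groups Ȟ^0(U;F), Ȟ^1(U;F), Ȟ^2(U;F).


intersection data:
  A12={d,e,f} A13={c,d,f} A23={b,d,f}
  A123={d,f}
components per intersection:
  A1: {c} {d,e,f}
  A2: {b} {d,e,f}
  A3: {a,b,c} {d,f}
  A12: {d,e,f}
  A13: {c} {d,f}
  A23: {b} {d,f}
  A123: {d,f}
C dims 6,5,1; δ0: rk 4, SNF 1^4; δ1: rk 1, SNF 1^1
Ȟ^0 = (6 − 4) − 0 = 2, so Ȟ^0 ≅ Z^2
Ȟ^1 = (5 − 1) − 4 = 0, so Ȟ^1 ≅ 0
Ȟ^2 = (1 − 0) − 1 = 0, so Ȟ^2 ≅ 0

Ȟ^0 = Z^2,  Ȟ^1 = 0,  Ȟ^2 = 0


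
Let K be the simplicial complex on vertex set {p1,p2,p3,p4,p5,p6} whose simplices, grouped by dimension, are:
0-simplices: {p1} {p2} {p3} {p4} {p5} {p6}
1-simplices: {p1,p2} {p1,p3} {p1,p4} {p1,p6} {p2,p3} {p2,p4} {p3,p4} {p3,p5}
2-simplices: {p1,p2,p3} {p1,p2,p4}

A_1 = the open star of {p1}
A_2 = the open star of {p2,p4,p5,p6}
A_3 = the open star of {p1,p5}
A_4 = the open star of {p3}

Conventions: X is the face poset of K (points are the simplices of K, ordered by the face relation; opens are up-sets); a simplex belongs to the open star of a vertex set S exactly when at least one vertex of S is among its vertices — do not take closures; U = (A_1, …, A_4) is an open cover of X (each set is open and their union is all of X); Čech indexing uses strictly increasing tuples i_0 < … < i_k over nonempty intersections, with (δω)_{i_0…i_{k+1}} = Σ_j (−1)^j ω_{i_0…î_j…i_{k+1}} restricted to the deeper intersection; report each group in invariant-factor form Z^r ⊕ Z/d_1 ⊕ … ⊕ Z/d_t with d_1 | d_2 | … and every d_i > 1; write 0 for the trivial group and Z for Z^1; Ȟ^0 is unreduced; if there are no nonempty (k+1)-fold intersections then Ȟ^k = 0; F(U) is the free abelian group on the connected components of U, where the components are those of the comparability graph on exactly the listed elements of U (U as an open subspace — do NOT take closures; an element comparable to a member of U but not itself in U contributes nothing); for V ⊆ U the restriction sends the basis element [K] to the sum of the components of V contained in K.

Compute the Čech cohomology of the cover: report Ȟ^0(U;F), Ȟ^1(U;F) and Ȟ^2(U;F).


Ȟ^0 ≅ Z, Ȟ^1 ≅ Z and Ȟ^2 ≅ 0

nerve of the cover:
  A1={{p1},{p1,p2},{p1,p3},{p1,p4},{p1,p6},{p1,p2,p3},{p1,p2,p4}} A2={{p2},{p4},{p5},{p6},{p1,p2},{p1,p4},{p1,p6},{p2,p3},{p2,p4},{p3,p4},{p3,p5},{p1,p2,p3},{p1,p2,p4}} A3={{p1},{p5},{p1,p2},{p1,p3},{p1,p4},{p1,p6},{p3,p5},{p1,p2,p3},{p1,p2,p4}} A4={{p3},{p1,p3},{p2,p3},{p3,p4},{p3,p5},{p1,p2,p3}}
  A12={{p1,p2},{p1,p4},{p1,p6},{p1,p2,p3},{p1,p2,p4}} A13={{p1},{p1,p2},{p1,p3},{p1,p4},{p1,p6},{p1,p2,p3},{p1,p2,p4}} A14={{p1,p3},{p1,p2,p3}} A23={{p5},{p1,p2},{p1,p4},{p1,p6},{p3,p5},{p1,p2,p3},{p1,p2,p4}} A24={{p2,p3},{p3,p4},{p3,p5},{p1,p2,p3}} A34={{p1,p3},{p3,p5},{p1,p2,p3}}
  A123={{p1,p2},{p1,p4},{p1,p6},{p1,p2,p3},{p1,p2,p4}} A124={{p1,p2,p3}} A134={{p1,p3},{p1,p2,p3}} A234={{p3,p5},{p1,p2,p3}}
  A1234={{p1,p2,p3}}
components per intersection:
  A1: {{p1},{p1,p2},{p1,p3},{p1,p4},{p1,p6},{p1,p2,p3},{p1,p2,p4}}
  A2: {{p2},{p4},{p1,p2},{p1,p4},{p2,p3},{p2,p4},{p3,p4},{p1,p2,p3},{p1,p2,p4}} {{p5},{p3,p5}} {{p6},{p1,p6}}
  A3: {{p1},{p1,p2},{p1,p3},{p1,p4},{p1,p6},{p1,p2,p3},{p1,p2,p4}} {{p5},{p3,p5}}
  A4: {{p3},{p1,p3},{p2,p3},{p3,p4},{p3,p5},{p1,p2,p3}}
  A12: {{p1,p2},{p1,p4},{p1,p2,p3},{p1,p2,p4}} {{p1,p6}}
  A13: {{p1},{p1,p2},{p1,p3},{p1,p4},{p1,p6},{p1,p2,p3},{p1,p2,p4}}
  A14: {{p1,p3},{p1,p2,p3}}
  A23: {{p5},{p3,p5}} {{p1,p2},{p1,p4},{p1,p2,p3},{p1,p2,p4}} {{p1,p6}}
  A24: {{p2,p3},{p1,p2,p3}} {{p3,p4}} {{p3,p5}}
  A34: {{p1,p3},{p1,p2,p3}} {{p3,p5}}
  A123: {{p1,p2},{p1,p4},{p1,p2,p3},{p1,p2,p4}} {{p1,p6}}
  A124: {{p1,p2,p3}}
  A134: {{p1,p3},{p1,p2,p3}}
  A234: {{p3,p5}} {{p1,p2,p3}}
  A1234: {{p1,p2,p3}}
C dims 7,12,6,1; δ0: rk 6, SNF 1^6; δ1: rk 5, SNF 1^5; δ2: rk 1, SNF 1^1
Ȟ^0 = (7 − 6) − 0 = 1, so Ȟ^0 ≅ Z
Ȟ^1 = (12 − 5) − 6 = 1, so Ȟ^1 ≅ Z
Ȟ^2 = (6 − 1) − 5 = 0, so Ȟ^2 ≅ 0


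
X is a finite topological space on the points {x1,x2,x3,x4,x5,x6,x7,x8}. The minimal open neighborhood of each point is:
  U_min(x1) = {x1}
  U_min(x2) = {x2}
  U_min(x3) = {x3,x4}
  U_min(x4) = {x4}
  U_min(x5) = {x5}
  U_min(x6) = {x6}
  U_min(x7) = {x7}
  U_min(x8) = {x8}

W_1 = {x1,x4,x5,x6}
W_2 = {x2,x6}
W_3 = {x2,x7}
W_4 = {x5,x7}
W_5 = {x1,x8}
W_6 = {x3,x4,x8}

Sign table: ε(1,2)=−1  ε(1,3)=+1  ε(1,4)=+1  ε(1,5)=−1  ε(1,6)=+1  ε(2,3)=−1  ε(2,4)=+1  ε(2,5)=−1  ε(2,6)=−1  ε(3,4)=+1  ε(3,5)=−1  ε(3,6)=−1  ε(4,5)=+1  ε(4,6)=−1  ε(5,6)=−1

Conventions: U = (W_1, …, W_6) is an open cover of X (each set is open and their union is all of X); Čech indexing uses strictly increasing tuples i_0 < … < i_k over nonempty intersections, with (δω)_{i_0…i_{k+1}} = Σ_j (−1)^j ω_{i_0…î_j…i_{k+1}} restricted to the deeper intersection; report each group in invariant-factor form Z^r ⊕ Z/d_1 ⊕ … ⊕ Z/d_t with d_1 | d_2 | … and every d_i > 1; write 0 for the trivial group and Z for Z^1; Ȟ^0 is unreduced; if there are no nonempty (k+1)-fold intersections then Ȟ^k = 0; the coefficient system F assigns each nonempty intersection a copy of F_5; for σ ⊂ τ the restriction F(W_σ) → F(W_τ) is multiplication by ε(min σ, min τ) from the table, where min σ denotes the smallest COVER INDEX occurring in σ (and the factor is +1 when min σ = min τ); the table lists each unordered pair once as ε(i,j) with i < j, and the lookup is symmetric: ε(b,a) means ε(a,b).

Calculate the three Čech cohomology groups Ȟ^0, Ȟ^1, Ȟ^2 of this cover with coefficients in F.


nerve simplices:
  W12={x6} W14={x5} W15={x1} W16={x4} W23={x2} W34={x7} W56={x8}
C dims 6,7; δ0: rk_F5 5
degree 0: 6−5−0 = 1 → Ȟ^0 ≅ Z/5
degree 1: 7−0−5 = 2 → Ȟ^1 ≅ Z/5 ⊕ Z/5
degree 2: 0−0−0 = 0 → Ȟ^2 ≅ 0

Ȟ^0 ≅ Z/5; Ȟ^1 ≅ Z/5 ⊕ Z/5; Ȟ^2 ≅ 0


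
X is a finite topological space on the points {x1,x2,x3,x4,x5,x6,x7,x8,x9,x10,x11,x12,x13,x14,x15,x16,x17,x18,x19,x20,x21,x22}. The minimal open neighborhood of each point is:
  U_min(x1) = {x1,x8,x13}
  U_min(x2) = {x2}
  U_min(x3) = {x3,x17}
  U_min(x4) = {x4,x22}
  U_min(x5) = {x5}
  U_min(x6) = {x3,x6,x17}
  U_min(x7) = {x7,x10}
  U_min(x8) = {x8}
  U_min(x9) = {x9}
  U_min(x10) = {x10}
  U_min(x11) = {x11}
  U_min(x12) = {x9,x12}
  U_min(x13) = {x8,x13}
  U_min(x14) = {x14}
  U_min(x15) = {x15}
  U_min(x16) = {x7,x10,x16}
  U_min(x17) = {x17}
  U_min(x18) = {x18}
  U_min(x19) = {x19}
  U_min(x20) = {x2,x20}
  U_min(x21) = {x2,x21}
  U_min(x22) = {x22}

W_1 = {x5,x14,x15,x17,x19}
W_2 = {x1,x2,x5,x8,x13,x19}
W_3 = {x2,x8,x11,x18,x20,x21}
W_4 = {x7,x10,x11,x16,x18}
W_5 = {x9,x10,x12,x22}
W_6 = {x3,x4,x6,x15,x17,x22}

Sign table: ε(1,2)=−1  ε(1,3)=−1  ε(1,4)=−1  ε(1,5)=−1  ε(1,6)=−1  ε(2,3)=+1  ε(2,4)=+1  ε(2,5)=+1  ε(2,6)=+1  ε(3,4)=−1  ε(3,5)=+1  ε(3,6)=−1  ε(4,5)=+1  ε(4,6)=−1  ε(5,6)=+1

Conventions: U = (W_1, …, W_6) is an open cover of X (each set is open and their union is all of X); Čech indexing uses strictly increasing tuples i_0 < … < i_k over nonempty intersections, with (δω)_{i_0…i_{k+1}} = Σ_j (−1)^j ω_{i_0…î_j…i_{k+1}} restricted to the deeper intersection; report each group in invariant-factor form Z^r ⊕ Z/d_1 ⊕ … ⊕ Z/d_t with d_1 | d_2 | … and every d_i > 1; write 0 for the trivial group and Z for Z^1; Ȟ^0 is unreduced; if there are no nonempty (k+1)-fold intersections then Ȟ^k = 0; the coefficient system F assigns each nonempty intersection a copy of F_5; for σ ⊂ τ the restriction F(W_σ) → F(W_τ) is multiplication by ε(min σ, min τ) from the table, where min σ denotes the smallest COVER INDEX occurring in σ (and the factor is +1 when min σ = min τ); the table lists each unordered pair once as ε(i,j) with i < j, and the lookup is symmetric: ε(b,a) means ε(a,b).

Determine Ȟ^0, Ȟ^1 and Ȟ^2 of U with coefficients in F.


Ȟ^0 ≅ 0; Ȟ^1 ≅ 0; Ȟ^2 ≅ 0

cover nerve:
  W12={x5,x19} W16={x15,x17} W23={x2,x8} W34={x11,x18} W45={x10} W56={x22}
C dims 6,6; δ0: rk_F5 6
Ȟ^0: (6−6)−0=0 ⇒ 0
Ȟ^1: (6−0)−6=0 ⇒ 0
Ȟ^2: (0−0)−0=0 ⇒ 0


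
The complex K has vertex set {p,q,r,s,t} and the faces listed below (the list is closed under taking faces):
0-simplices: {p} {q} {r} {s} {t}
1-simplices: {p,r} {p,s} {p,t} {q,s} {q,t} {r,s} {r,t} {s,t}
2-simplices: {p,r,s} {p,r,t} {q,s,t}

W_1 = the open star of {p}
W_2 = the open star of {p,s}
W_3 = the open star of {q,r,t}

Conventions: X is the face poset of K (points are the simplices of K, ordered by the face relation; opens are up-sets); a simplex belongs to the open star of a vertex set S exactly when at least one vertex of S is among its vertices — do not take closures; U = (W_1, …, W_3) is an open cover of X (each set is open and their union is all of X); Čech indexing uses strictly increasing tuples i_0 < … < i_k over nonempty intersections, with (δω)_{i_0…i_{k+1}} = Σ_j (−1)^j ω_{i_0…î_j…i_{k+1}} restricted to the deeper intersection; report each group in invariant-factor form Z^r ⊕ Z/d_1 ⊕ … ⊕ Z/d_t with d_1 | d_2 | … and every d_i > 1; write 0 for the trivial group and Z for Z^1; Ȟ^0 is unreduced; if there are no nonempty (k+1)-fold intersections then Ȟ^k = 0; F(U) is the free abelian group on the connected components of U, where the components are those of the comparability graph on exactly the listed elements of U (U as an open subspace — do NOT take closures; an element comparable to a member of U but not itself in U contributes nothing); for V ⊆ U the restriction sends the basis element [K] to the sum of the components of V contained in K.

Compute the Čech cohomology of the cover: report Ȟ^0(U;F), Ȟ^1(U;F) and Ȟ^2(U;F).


Ȟ^0 ≅ Z,  Ȟ^1 ≅ Z,  Ȟ^2 ≅ 0

nonempty overlaps:
  W1={{p},{p,r},{p,s},{p,t},{p,r,s},{p,r,t}} W2={{p},{s},{p,r},{p,s},{p,t},{q,s},{r,s},{s,t},{p,r,s},{p,r,t},{q,s,t}} W3={{q},{r},{t},{p,r},{p,t},{q,s},{q,t},{r,s},{r,t},{s,t},{p,r,s},{p,r,t},{q,s,t}}
  W12={{p},{p,r},{p,s},{p,t},{p,r,s},{p,r,t}} W13={{p,r},{p,t},{p,r,s},{p,r,t}} W23={{p,r},{p,t},{q,s},{r,s},{s,t},{p,r,s},{p,r,t},{q,s,t}}
  W123={{p,r},{p,t},{p,r,s},{p,r,t}}
components per intersection:
  W1: {{p},{p,r},{p,s},{p,t},{p,r,s},{p,r,t}}
  W2: {{p},{s},{p,r},{p,s},{p,t},{q,s},{r,s},{s,t},{p,r,s},{p,r,t},{q,s,t}}
  W3: {{q},{r},{t},{p,r},{p,t},{q,s},{q,t},{r,s},{r,t},{s,t},{p,r,s},{p,r,t},{q,s,t}}
  W12: {{p},{p,r},{p,s},{p,t},{p,r,s},{p,r,t}}
  W13: {{p,r},{p,t},{p,r,s},{p,r,t}}
  W23: {{p,r},{p,t},{r,s},{p,r,s},{p,r,t}} {{q,s},{s,t},{q,s,t}}
  W123: {{p,r},{p,t},{p,r,s},{p,r,t}}
C dims 3,4,1; δ0: rk 2, SNF 1^2; δ1: rk 1, SNF 1^1
degree 0: 3−2−0 = 1 → Ȟ^0 ≅ Z
degree 1: 4−1−2 = 1 → Ȟ^1 ≅ Z
degree 2: 1−0−1 = 0 → Ȟ^2 ≅ 0


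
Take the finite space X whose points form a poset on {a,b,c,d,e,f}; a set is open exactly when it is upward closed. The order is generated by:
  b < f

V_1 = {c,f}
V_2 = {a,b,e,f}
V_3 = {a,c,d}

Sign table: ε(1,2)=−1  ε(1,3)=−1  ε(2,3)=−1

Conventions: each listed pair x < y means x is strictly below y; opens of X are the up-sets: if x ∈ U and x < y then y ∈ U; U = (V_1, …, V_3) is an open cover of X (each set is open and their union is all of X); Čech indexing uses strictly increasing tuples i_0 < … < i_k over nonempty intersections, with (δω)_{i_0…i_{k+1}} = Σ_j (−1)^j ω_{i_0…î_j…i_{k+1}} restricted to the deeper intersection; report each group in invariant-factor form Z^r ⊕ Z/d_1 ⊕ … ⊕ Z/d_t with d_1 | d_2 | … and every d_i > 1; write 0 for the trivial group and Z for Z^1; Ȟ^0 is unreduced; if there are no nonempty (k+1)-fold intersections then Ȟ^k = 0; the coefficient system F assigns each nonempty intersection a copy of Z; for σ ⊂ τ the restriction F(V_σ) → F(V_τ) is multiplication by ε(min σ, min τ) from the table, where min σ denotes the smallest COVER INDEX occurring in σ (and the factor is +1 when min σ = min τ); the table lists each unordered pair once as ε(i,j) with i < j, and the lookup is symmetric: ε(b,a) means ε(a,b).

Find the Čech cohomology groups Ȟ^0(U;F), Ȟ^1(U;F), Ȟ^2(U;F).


nerve simplices:
  V12={f} V13={c} V23={a}
C dims 3,3; δ0: rk 3, SNF 1^2·2
degree 0: 3−3−0 = 0 → Ȟ^0 ≅ 0
degree 1: 3−0−3 = 0 plus torsion [2] → Ȟ^1 ≅ Z/2
degree 2: 0−0−0 = 0 → Ȟ^2 ≅ 0

Ȟ^0 ≅ 0, Ȟ^1 ≅ Z/2 and Ȟ^2 ≅ 0


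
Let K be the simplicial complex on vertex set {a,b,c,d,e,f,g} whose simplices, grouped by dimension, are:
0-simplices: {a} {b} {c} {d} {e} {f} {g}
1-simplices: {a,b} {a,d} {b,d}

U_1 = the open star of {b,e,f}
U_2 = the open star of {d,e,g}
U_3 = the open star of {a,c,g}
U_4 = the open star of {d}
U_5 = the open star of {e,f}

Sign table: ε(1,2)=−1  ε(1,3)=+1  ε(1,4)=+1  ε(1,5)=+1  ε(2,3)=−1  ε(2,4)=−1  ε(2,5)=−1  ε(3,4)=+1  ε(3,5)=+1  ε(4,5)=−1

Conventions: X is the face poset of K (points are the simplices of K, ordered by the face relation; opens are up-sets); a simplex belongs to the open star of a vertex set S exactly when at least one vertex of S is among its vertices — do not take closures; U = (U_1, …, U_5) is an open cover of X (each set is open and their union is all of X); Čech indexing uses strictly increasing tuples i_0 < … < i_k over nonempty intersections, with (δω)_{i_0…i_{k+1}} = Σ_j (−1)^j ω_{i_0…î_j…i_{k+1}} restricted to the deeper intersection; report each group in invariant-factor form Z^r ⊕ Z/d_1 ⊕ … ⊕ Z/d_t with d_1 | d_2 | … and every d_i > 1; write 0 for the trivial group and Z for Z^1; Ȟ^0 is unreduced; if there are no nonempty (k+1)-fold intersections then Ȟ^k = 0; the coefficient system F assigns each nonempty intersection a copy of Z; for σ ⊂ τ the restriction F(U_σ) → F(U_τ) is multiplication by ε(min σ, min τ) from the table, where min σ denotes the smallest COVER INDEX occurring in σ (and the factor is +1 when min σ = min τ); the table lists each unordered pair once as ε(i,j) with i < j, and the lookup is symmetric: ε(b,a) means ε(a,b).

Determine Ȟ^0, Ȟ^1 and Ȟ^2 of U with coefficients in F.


nerve simplices:
  U1={{b},{e},{f},{a,b},{b,d}} U2={{d},{e},{g},{a,d},{b,d}} U3={{a},{c},{g},{a,b},{a,d}} U4={{d},{a,d},{b,d}} U5={{e},{f}}
  U12={{e},{b,d}} U13={{a,b}} U14={{b,d}} U15={{e},{f}} U23={{g},{a,d}} U24={{d},{a,d},{b,d}} U25={{e}} U34={{a,d}}
  U124={{b,d}} U125={{e}} U234={{a,d}}
C dims 5,8,3; δ0: rk 4, SNF 1^4; δ1: rk 3, SNF 1^3
degree 0: 5−4−0 = 1 → Ȟ^0 ≅ Z
degree 1: 8−3−4 = 1 → Ȟ^1 ≅ Z
degree 2: 3−0−3 = 0 → Ȟ^2 ≅ 0

Ȟ^0(U;F) ≅ Z, Ȟ^1(U;F) ≅ Z and Ȟ^2(U;F) ≅ 0


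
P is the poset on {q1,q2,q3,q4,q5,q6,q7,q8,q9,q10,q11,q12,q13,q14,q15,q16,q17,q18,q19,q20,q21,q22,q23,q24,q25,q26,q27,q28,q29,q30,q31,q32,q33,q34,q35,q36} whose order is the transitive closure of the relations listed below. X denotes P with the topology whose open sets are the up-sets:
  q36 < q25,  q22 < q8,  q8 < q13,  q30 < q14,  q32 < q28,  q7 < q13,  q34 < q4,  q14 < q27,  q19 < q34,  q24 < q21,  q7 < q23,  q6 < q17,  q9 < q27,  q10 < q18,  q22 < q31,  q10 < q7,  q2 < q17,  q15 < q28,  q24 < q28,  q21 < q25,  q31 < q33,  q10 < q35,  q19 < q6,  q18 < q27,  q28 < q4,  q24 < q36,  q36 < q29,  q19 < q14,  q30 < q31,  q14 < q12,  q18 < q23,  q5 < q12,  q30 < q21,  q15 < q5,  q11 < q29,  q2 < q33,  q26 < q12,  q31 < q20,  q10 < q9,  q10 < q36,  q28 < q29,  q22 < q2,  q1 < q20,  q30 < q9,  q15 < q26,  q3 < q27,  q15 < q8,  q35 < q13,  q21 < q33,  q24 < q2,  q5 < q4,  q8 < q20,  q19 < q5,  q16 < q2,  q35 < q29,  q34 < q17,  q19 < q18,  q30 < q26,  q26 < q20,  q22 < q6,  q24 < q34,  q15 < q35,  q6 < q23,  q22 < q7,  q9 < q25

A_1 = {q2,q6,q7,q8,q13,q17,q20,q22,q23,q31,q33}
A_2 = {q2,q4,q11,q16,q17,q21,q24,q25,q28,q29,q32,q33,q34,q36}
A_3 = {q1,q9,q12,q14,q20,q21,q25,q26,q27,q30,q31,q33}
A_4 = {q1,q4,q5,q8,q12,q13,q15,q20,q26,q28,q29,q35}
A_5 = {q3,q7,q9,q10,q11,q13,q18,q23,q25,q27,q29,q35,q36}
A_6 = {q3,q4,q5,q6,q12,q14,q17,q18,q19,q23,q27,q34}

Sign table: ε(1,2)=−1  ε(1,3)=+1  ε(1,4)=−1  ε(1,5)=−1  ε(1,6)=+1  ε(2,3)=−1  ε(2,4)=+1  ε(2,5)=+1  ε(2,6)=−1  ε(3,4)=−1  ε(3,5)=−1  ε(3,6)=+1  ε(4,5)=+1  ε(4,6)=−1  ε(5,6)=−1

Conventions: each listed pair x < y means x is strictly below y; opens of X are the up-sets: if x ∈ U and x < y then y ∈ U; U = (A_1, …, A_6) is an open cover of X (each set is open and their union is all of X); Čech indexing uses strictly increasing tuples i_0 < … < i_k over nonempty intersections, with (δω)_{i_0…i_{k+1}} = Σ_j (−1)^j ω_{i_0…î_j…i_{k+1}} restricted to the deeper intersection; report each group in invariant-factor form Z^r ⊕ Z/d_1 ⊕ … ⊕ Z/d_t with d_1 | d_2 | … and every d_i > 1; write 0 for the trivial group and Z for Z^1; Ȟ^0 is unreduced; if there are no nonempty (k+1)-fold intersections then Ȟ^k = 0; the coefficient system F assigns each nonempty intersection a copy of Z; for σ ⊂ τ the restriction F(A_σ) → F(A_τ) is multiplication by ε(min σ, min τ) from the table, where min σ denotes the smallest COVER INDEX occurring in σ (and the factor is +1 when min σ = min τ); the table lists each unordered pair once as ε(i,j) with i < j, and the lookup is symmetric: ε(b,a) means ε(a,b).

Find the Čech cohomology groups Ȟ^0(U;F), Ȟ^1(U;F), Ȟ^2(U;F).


intersection data:
  A12={q2,q17,q33} A13={q20,q31,q33} A14={q8,q13,q20} A15={q7,q13,q23} A16={q6,q17,q23} A23={q21,q25,q33} A24={q4,q28,q29} A25={q11,q25,q29,q36} A26={q4,q17,q34} A34={q1,q12,q20,q26} A35={q9,q25,q27} A36={q12,q14,q27} A45={q13,q29,q35} A46={q4,q5,q12} A56={q3,q18,q23,q27}
  A123={q33} A126={q17} A134={q20} A145={q13} A156={q23} A235={q25} A245={q29} A246={q4} A346={q12} A356={q27}
C dims 6,15,10; δ0: rk 5, SNF 1^5; δ1: rk 10, SNF 1^9·2
Ȟ^0 = (6 − 5) − 0 = 1, so Ȟ^0 ≅ Z
Ȟ^1 = (15 − 10) − 5 = 0, so Ȟ^1 ≅ 0
Ȟ^2 = (10 − 0) − 10 = 0 plus torsion [2], so Ȟ^2 ≅ Z/2

Ȟ^0(U;F) ≅ Z, Ȟ^1(U;F) ≅ 0 and Ȟ^2(U;F) ≅ Z/2


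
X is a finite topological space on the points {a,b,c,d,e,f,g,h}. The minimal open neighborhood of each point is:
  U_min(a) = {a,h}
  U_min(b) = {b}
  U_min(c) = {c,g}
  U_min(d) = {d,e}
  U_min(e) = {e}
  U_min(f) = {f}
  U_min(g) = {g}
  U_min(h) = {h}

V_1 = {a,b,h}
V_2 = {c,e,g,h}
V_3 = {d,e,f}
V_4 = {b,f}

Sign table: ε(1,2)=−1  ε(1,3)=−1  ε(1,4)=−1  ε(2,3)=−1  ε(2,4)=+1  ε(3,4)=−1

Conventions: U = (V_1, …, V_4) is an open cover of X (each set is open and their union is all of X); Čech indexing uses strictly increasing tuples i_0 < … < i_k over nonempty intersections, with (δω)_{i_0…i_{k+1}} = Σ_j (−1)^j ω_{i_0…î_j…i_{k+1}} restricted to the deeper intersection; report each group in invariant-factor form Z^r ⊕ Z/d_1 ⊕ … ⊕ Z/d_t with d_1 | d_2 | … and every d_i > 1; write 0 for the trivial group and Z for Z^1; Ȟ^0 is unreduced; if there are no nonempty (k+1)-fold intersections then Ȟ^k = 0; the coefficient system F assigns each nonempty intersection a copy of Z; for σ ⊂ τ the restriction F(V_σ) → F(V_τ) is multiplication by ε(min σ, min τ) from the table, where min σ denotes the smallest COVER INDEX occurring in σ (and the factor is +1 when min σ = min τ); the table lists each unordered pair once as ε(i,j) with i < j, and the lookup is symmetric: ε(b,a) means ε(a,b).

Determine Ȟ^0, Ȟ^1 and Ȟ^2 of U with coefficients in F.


intersection data:
  V12={h} V14={b} V23={e} V34={f}
C dims 4,4; δ0: rk 3, SNF 1^3
Ȟ^0 = (4 − 3) − 0 = 1, so Ȟ^0 ≅ Z
Ȟ^1 = (4 − 0) − 3 = 1, so Ȟ^1 ≅ Z
Ȟ^2 = (0 − 0) − 0 = 0, so Ȟ^2 ≅ 0

Ȟ^0(U;F) ≅ Z, Ȟ^1(U;F) ≅ Z, Ȟ^2(U;F) ≅ 0


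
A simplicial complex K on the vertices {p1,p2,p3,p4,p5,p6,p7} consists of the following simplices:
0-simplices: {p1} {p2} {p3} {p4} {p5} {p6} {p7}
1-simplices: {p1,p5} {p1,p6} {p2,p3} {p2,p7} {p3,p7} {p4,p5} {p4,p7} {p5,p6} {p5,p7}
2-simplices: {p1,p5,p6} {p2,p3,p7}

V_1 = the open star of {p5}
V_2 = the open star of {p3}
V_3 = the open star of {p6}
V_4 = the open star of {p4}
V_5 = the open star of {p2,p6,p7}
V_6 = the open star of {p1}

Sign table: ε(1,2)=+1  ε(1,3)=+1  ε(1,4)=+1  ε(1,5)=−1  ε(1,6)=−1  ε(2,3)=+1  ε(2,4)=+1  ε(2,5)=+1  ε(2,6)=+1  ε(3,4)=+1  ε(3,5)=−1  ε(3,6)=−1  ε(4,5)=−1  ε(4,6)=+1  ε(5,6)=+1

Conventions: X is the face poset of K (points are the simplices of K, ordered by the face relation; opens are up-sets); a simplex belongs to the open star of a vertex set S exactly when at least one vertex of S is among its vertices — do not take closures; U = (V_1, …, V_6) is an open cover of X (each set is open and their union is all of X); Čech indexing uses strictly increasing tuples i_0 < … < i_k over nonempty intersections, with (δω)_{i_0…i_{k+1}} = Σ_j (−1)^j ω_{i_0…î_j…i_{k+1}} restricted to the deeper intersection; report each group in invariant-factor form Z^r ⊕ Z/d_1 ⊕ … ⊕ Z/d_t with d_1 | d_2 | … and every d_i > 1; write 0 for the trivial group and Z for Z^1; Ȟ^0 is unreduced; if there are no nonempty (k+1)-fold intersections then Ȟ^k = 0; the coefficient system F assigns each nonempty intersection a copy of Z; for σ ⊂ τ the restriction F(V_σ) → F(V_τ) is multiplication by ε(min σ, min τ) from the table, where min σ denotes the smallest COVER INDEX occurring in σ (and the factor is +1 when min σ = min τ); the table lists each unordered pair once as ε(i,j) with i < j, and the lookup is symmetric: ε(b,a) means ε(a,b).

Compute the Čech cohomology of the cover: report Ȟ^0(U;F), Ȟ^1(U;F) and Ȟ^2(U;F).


nerve of the cover:
  V1={{p5},{p1,p5},{p4,p5},{p5,p6},{p5,p7},{p1,p5,p6}} V2={{p3},{p2,p3},{p3,p7},{p2,p3,p7}} V3={{p6},{p1,p6},{p5,p6},{p1,p5,p6}} V4={{p4},{p4,p5},{p4,p7}} V5={{p2},{p6},{p7},{p1,p6},{p2,p3},{p2,p7},{p3,p7},{p4,p7},{p5,p6},{p5,p7},{p1,p5,p6},{p2,p3,p7}} V6={{p1},{p1,p5},{p1,p6},{p1,p5,p6}}
  V13={{p5,p6},{p1,p5,p6}} V14={{p4,p5}} V15={{p5,p6},{p5,p7},{p1,p5,p6}} V16={{p1,p5},{p1,p5,p6}} V25={{p2,p3},{p3,p7},{p2,p3,p7}} V35={{p6},{p1,p6},{p5,p6},{p1,p5,p6}} V36={{p1,p6},{p1,p5,p6}} V45={{p4,p7}} V56={{p1,p6},{p1,p5,p6}}
  V135={{p5,p6},{p1,p5,p6}} V136={{p1,p5,p6}} V156={{p1,p5,p6}} V356={{p1,p6},{p1,p5,p6}}
  V1356={{p1,p5,p6}}
C dims 6,9,4,1; δ0: rk 5, SNF 1^5; δ1: rk 3, SNF 1^3; δ2: rk 1, SNF 1^1
Ȟ^0 = (6 − 5) − 0 = 1, so Ȟ^0 ≅ Z
Ȟ^1 = (9 − 3) − 5 = 1, so Ȟ^1 ≅ Z
Ȟ^2 = (4 − 1) − 3 = 0, so Ȟ^2 ≅ 0

Ȟ^0 ≅ Z, Ȟ^1 ≅ Z and Ȟ^2 ≅ 0


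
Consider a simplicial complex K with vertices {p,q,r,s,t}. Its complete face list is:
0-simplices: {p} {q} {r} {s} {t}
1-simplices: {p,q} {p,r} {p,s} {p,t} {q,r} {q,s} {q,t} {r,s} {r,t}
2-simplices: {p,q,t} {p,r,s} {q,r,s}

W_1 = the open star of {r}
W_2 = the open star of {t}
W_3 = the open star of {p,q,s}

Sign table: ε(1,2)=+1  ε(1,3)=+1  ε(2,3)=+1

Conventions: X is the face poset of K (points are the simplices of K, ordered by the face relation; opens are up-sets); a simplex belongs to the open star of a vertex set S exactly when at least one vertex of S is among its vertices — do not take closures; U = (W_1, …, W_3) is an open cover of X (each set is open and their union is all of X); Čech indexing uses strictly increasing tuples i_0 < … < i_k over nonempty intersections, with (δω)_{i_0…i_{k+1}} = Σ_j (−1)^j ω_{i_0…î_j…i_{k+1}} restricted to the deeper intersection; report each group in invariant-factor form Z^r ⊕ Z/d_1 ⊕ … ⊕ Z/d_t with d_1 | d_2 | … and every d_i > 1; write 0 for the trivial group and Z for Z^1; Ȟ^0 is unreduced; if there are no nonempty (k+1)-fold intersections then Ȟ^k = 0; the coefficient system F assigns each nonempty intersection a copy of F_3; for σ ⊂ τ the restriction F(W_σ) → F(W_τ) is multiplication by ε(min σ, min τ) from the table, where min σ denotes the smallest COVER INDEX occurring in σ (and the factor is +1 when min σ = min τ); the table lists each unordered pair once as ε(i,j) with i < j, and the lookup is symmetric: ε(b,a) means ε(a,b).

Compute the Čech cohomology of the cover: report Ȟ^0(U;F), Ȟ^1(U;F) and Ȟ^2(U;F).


nonempty overlaps:
  W1={{r},{p,r},{q,r},{r,s},{r,t},{p,r,s},{q,r,s}} W2={{t},{p,t},{q,t},{r,t},{p,q,t}} W3={{p},{q},{s},{p,q},{p,r},{p,s},{p,t},{q,r},{q,s},{q,t},{r,s},{p,q,t},{p,r,s},{q,r,s}}
  W12={{r,t}} W13={{p,r},{q,r},{r,s},{p,r,s},{q,r,s}} W23={{p,t},{q,t},{p,q,t}}
C dims 3,3; δ0: rk_F3 2
degree 0: 3−2−0 = 1 → Ȟ^0 ≅ Z/3
degree 1: 3−0−2 = 1 → Ȟ^1 ≅ Z/3
degree 2: 0−0−0 = 0 → Ȟ^2 ≅ 0

Ȟ^0(U;F) ≅ Z/3, Ȟ^1(U;F) ≅ Z/3 and Ȟ^2(U;F) ≅ 0


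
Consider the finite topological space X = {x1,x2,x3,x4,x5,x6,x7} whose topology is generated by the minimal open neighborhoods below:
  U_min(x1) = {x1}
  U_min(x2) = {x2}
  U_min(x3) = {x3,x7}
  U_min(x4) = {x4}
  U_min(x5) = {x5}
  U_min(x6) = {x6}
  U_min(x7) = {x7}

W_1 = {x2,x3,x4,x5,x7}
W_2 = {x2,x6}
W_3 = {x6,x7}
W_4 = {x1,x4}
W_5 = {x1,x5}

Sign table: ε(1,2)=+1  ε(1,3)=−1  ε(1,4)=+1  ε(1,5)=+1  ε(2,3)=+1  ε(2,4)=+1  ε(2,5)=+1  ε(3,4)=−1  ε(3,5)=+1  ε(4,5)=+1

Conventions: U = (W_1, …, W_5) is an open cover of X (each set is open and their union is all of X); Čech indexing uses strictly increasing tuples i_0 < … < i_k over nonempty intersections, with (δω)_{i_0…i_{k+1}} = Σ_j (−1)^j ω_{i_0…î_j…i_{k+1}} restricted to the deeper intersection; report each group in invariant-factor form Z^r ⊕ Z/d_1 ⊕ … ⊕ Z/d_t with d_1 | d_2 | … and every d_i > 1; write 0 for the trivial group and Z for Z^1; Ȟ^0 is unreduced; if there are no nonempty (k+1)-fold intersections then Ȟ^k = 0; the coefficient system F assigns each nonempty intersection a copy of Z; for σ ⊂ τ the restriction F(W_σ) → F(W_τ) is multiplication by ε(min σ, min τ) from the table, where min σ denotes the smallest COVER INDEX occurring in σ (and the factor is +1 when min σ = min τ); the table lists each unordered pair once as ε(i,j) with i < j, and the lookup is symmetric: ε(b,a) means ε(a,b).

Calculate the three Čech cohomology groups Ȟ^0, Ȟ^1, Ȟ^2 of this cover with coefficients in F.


nonempty overlaps:
  W12={x2} W13={x7} W14={x4} W15={x5} W23={x6} W45={x1}
C dims 5,6; δ0: rk 5, SNF 1^4·2
degree 0: 5−5−0 = 0 → Ȟ^0 ≅ 0
degree 1: 6−0−5 = 1 plus torsion [2] → Ȟ^1 ≅ Z ⊕ Z/2
degree 2: 0−0−0 = 0 → Ȟ^2 ≅ 0

Ȟ^0 = 0; Ȟ^1 = Z ⊕ Z/2; Ȟ^2 = 0


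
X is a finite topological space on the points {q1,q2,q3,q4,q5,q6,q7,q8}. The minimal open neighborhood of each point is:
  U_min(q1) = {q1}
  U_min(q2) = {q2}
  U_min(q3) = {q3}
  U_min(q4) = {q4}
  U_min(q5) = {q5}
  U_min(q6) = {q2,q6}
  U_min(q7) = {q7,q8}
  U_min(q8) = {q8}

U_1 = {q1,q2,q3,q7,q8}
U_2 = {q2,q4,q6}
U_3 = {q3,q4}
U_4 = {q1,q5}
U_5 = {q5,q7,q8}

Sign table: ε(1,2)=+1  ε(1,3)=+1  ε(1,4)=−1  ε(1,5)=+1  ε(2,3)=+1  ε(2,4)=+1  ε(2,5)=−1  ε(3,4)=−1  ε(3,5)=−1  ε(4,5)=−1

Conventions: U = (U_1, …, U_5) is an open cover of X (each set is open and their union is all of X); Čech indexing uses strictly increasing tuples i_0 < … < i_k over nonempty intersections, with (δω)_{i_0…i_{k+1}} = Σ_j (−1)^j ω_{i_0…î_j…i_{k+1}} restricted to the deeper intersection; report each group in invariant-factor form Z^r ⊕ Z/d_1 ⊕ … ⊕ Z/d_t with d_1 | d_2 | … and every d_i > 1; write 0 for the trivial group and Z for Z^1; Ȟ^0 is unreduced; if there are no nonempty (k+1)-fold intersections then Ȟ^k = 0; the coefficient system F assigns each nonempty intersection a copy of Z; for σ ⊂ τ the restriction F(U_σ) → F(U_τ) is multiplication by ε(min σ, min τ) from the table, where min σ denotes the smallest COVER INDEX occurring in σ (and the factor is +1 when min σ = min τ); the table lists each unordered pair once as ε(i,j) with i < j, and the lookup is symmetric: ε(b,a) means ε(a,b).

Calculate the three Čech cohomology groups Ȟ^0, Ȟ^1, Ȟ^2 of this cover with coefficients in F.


Ȟ^0 ≅ Z, Ȟ^1 ≅ Z^2 and Ȟ^2 ≅ 0

cover nerve:
  U12={q2} U13={q3} U14={q1} U15={q7,q8} U23={q4} U45={q5}
C dims 5,6; δ0: rk 4, SNF 1^4
Ȟ^0: (5−4)−0=1 ⇒ Z
Ȟ^1: (6−0)−4=2 ⇒ Z^2
Ȟ^2: (0−0)−0=0 ⇒ 0


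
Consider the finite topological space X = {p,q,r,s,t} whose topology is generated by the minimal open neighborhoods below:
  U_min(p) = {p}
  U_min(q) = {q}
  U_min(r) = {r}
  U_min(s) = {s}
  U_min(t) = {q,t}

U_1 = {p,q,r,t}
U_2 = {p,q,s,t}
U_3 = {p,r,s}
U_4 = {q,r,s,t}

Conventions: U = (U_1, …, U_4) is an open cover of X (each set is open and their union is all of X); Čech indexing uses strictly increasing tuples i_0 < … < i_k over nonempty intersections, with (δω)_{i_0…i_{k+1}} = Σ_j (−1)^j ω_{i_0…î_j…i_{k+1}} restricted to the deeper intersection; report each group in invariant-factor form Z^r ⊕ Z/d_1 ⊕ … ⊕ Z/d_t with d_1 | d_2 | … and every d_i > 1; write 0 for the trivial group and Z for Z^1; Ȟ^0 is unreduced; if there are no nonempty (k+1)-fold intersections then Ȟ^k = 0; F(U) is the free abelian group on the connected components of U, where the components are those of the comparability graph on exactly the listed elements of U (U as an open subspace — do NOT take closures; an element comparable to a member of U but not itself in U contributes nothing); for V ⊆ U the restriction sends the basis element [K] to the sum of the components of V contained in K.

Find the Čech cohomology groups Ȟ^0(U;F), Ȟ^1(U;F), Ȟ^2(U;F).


Ȟ^0 ≅ Z^4, Ȟ^1 ≅ 0, Ȟ^2 ≅ 0

nonempty intersections:
  U12={p,q,t} U13={p,r} U14={q,r,t} U23={p,s} U24={q,s,t} U34={r,s}
  U123={p} U124={q,t} U134={r} U234={s}
components per intersection:
  U1: {p} {q,t} {r}
  U2: {p} {q,t} {s}
  U3: {p} {r} {s}
  U4: {q,t} {r} {s}
  U12: {p} {q,t}
  U13: {p} {r}
  U14: {q,t} {r}
  U23: {p} {s}
  U24: {q,t} {s}
  U34: {r} {s}
  U123: {p}
  U124: {q,t}
  U134: {r}
  U234: {s}
C dims 12,12,4; δ0: rk 8, SNF 1^8; δ1: rk 4, SNF 1^4
Ȟ^0: (12−8)−0=4 ⇒ Z^4
Ȟ^1: (12−4)−8=0 ⇒ 0
Ȟ^2: (4−0)−4=0 ⇒ 0


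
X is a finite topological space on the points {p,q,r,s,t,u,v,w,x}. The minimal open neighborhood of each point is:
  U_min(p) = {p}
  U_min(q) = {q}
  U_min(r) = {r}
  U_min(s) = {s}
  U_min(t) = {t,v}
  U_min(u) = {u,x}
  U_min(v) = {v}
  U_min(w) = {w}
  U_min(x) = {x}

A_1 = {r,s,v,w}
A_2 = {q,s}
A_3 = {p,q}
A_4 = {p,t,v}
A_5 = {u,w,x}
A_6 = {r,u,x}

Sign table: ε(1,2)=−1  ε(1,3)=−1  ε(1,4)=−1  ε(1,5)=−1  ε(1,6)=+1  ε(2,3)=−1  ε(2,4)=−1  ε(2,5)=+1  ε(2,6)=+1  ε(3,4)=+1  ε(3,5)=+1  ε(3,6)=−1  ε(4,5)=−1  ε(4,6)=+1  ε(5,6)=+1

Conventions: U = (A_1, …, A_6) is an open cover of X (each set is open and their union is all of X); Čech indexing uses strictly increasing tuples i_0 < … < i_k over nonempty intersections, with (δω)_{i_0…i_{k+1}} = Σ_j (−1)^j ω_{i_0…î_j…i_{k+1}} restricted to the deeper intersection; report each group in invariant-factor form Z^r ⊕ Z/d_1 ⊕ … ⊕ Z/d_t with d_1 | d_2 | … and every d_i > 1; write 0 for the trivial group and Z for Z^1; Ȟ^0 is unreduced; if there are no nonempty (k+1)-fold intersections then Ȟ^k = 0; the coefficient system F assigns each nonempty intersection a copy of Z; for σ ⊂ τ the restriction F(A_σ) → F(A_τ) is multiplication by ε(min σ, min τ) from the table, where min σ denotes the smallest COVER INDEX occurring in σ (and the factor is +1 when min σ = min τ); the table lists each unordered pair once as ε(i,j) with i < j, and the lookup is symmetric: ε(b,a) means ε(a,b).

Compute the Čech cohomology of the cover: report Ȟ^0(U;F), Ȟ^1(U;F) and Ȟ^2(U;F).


Ȟ^0(U;F) ≅ 0, Ȟ^1(U;F) ≅ Z ⊕ Z/2 and Ȟ^2(U;F) ≅ 0

nonempty intersections:
  A12={s} A14={v} A15={w} A16={r} A23={q} A34={p} A56={u,x}
C dims 6,7; δ0: rk 6, SNF 1^5·2
Ȟ^0: (6−6)−0=0 ⇒ 0
Ȟ^1: (7−0)−6=1 plus torsion [2] ⇒ Z ⊕ Z/2
Ȟ^2: (0−0)−0=0 ⇒ 0


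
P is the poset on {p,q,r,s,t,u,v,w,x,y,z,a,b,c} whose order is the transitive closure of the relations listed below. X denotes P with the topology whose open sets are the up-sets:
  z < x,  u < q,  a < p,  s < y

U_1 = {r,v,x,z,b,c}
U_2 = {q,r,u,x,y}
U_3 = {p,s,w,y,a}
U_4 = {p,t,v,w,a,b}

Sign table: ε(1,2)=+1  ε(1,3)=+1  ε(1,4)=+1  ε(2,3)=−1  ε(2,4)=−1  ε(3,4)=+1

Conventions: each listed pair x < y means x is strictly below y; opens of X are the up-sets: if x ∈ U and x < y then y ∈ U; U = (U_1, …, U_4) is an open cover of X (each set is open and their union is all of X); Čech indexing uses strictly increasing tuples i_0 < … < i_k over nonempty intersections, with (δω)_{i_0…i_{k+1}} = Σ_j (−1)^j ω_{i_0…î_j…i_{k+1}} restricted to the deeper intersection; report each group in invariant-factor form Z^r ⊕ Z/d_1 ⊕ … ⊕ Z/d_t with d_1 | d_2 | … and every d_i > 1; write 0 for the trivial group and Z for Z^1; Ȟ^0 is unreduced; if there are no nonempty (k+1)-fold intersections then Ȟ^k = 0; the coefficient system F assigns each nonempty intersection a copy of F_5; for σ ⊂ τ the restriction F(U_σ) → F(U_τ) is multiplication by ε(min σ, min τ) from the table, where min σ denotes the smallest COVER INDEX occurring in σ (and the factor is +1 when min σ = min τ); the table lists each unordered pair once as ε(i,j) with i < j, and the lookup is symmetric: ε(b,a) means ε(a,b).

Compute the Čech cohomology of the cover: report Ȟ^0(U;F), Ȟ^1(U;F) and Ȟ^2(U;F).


nerve of the cover:
  U12={r,x} U14={v,b} U23={y} U34={p,w,a}
C dims 4,4; δ0: rk_F5 4
Ȟ^0 = (4 − 4) − 0 = 0, so Ȟ^0 ≅ 0
Ȟ^1 = (4 − 0) − 4 = 0, so Ȟ^1 ≅ 0
Ȟ^2 = (0 − 0) − 0 = 0, so Ȟ^2 ≅ 0

Ȟ^0 ≅ 0, Ȟ^1 ≅ 0, Ȟ^2 ≅ 0
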